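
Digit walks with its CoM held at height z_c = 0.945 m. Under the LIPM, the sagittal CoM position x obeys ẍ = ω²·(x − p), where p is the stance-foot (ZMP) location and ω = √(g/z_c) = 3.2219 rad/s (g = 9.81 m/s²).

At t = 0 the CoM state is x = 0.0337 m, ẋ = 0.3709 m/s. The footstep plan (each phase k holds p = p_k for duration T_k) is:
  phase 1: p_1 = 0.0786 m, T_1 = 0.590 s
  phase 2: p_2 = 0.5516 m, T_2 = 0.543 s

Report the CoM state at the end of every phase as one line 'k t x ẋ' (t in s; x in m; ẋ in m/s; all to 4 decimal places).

phase 1: p=0.0786, T=0.590, ωT=1.900921, cosh=3.420743, sinh=3.271312; start (x,ẋ)=(0.033700, 0.370900) → end (x,ẋ)=(0.301597, 0.795515)
phase 2: p=0.5516, T=0.543, ωT=1.749492, cosh=2.962770, sinh=2.788908; start (x,ẋ)=(0.301597, 0.795515) → end (x,ẋ)=(0.499503, 0.110504)

1 0.5900 0.3016 0.7955
2 1.1330 0.4995 0.1105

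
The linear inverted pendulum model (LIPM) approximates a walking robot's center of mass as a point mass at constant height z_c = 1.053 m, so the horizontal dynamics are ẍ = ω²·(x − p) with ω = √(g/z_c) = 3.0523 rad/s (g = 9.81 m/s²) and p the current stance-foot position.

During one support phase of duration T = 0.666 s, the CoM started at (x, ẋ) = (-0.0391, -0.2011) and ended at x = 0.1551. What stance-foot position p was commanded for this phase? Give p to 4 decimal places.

ωT = 3.0523·0.666 = 2.032832; cosh(ωT) = 3.883321, sinh(ωT) = 3.752357
x(T) = p + (x₀−p)·cosh(ωT) + (ẋ₀/ω)·sinh(ωT) ⇒ p·(1 − cosh) = x(T) − x₀·cosh − (ẋ₀/ω)·sinh
numerator   = 0.1551 − (-0.0391)·3.883321 − (-0.2011/3.0523)·3.752357 = 0.554161
denominator = 1 − 3.883321 = -2.883321
p = 0.554161 / -2.883321 = -0.1922

p = -0.1922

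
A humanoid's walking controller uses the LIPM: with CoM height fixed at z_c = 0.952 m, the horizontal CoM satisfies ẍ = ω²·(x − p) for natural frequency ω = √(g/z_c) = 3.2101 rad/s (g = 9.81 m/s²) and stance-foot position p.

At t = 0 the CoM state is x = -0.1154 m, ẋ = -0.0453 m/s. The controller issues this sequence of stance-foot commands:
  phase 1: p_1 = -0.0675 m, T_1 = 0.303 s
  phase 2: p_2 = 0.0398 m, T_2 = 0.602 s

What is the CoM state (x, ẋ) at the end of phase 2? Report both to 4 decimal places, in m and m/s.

phase 1: p=-0.0675, T=0.303, ωT=0.972660, cosh=1.511524, sinh=1.133448; start (x,ẋ)=(-0.115400, -0.045300) → end (x,ẋ)=(-0.155897, -0.242755)
phase 2: p=0.0398, T=0.602, ωT=1.932480, cosh=3.525704, sinh=3.380915; start (x,ẋ)=(-0.155897, -0.242755) → end (x,ẋ)=(-0.905842, -2.979796)

x = -0.9058, ẋ = -2.9798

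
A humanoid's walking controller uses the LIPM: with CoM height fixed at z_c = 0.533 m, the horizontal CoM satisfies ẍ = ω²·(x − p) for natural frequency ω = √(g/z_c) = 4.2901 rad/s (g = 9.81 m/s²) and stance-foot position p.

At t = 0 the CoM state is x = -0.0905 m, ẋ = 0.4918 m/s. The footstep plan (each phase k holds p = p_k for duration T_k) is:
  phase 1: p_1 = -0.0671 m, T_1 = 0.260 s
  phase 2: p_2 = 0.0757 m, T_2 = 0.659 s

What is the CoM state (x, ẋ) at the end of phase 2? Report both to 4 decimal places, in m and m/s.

x = 1.2154, ẋ = 4.9370

phase 1: p=-0.0671, T=0.260, ωT=1.115426, cosh=1.689322, sinh=1.361546; start (x,ẋ)=(-0.090500, 0.491800) → end (x,ẋ)=(0.049452, 0.694125)
phase 2: p=0.0757, T=0.659, ωT=2.827176, cosh=8.478426, sinh=8.419246; start (x,ẋ)=(0.049452, 0.694125) → end (x,ẋ)=(1.215367, 4.937029)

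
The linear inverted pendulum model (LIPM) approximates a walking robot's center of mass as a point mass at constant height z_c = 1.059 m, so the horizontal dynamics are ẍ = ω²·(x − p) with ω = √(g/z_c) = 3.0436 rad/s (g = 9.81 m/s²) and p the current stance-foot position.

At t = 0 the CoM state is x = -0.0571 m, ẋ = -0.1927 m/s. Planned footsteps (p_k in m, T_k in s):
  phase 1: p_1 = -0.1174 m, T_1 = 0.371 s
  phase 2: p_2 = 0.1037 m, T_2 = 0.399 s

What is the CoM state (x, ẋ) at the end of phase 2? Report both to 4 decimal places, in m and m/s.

phase 1: p=-0.1174, T=0.371, ωT=1.129176, cosh=1.708203, sinh=1.384903; start (x,ẋ)=(-0.057100, -0.192700) → end (x,ẋ)=(-0.102078, -0.075001)
phase 2: p=0.1037, T=0.399, ωT=1.214396, cosh=1.832575, sinh=1.535686; start (x,ẋ)=(-0.102078, -0.075001) → end (x,ẋ)=(-0.311246, -1.099253)

x = -0.3112, ẋ = -1.0993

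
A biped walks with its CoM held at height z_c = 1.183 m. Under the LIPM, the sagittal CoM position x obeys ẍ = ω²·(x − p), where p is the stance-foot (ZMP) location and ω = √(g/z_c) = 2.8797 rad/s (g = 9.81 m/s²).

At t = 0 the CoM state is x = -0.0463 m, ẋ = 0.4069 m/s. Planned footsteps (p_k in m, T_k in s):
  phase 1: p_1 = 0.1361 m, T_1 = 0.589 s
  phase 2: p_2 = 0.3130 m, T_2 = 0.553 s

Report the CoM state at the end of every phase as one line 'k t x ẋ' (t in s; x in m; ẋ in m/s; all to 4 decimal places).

1 0.5890 -0.0056 -0.2372
2 1.1420 -0.6967 -2.7693

phase 1: p=0.1361, T=0.589, ωT=1.696143, cosh=2.818133, sinh=2.634744; start (x,ẋ)=(-0.046300, 0.406900) → end (x,ẋ)=(-0.005640, -0.237220)
phase 2: p=0.3130, T=0.553, ωT=1.592474, cosh=2.559659, sinh=2.356237; start (x,ẋ)=(-0.005640, -0.237220) → end (x,ẋ)=(-0.696708, -2.769254)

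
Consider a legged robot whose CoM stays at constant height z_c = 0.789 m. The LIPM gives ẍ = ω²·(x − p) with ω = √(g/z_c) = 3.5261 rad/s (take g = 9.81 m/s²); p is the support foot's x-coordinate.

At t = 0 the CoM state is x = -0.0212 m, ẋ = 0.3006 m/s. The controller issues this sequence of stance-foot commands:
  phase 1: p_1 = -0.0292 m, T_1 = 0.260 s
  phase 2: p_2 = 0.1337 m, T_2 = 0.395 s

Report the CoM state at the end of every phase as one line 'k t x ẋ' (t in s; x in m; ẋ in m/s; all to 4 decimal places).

phase 1: p=-0.0292, T=0.260, ωT=0.916786, cosh=1.450520, sinh=1.050718; start (x,ẋ)=(-0.021200, 0.300600) → end (x,ẋ)=(0.071978, 0.465666)
phase 2: p=0.1337, T=0.395, ωT=1.392810, cosh=2.137261, sinh=1.888885; start (x,ẋ)=(0.071978, 0.465666) → end (x,ẋ)=(0.251235, 0.584156)

1 0.2600 0.0720 0.4657
2 0.6550 0.2512 0.5842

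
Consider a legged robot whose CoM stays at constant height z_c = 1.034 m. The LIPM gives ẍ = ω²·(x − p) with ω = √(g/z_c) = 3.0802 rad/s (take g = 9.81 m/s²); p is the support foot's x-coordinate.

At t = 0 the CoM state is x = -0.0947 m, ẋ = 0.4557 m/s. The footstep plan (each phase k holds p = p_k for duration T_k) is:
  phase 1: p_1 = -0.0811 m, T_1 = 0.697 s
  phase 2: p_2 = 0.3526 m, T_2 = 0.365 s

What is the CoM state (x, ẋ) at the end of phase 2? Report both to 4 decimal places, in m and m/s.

x = 1.3811, ẋ = 3.6209

phase 1: p=-0.0811, T=0.697, ωT=2.146899, cosh=4.337564, sinh=4.220718; start (x,ẋ)=(-0.094700, 0.455700) → end (x,ẋ)=(0.484343, 1.799819)
phase 2: p=0.3526, T=0.365, ωT=1.124273, cosh=1.701433, sinh=1.376545; start (x,ẋ)=(0.484343, 1.799819) → end (x,ẋ)=(1.381093, 3.620867)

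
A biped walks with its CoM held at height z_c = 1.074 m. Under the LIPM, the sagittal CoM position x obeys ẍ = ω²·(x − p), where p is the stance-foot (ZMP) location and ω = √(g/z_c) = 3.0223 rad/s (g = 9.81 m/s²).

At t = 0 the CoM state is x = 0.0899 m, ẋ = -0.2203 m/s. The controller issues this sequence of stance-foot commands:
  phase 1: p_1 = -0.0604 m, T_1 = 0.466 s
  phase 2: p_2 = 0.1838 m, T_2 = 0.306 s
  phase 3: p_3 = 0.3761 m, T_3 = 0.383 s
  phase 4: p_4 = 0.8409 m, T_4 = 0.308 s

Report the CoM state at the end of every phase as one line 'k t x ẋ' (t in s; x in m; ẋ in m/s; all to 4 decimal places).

1 0.4660 0.1252 0.3959
2 0.7720 0.2374 0.3893
3 1.1550 0.3184 0.0796
4 1.4630 0.1034 -1.5752

phase 1: p=-0.0604, T=0.466, ωT=1.408392, cosh=2.166955, sinh=1.922419; start (x,ẋ)=(0.089900, -0.220300) → end (x,ẋ)=(0.125165, 0.395882)
phase 2: p=0.1838, T=0.306, ωT=0.924824, cosh=1.459013, sinh=1.062411; start (x,ẋ)=(0.125165, 0.395882) → end (x,ẋ)=(0.237413, 0.389325)
phase 3: p=0.3761, T=0.383, ωT=1.157541, cosh=1.748178, sinh=1.433920; start (x,ẋ)=(0.237413, 0.389325) → end (x,ẋ)=(0.318365, 0.079577)
phase 4: p=0.8409, T=0.308, ωT=0.930868, cosh=1.465461, sinh=1.071250; start (x,ẋ)=(0.318365, 0.079577) → end (x,ẋ)=(0.103351, -1.575163)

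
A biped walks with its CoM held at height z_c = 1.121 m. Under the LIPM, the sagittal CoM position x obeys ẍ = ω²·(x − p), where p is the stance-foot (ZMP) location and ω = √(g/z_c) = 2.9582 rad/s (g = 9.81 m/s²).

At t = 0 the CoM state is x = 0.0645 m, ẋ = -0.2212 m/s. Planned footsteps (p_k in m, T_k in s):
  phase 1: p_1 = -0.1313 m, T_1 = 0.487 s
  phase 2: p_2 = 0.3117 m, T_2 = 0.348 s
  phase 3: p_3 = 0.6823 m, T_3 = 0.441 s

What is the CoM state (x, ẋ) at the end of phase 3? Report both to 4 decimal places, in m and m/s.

x = 0.2822, ẋ = -0.7775

phase 1: p=-0.1313, T=0.487, ωT=1.440643, cosh=2.230094, sinh=1.993318; start (x,ẋ)=(0.064500, -0.221200) → end (x,ẋ)=(0.156302, 0.661264)
phase 2: p=0.3117, T=0.348, ωT=1.029454, cosh=1.578369, sinh=1.221167; start (x,ẋ)=(0.156302, 0.661264) → end (x,ẋ)=(0.339399, 0.482349)
phase 3: p=0.6823, T=0.441, ωT=1.304566, cosh=1.978690, sinh=1.707400; start (x,ẋ)=(0.339399, 0.482349) → end (x,ẋ)=(0.282205, -0.777516)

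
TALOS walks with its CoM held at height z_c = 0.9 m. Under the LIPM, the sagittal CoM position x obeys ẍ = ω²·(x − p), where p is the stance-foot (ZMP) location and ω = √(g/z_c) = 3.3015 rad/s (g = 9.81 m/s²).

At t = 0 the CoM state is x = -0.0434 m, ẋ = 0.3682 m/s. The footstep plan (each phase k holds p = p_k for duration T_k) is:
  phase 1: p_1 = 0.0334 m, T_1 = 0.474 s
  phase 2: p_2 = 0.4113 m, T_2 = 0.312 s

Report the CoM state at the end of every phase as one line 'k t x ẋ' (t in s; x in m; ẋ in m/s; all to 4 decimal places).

1 0.4740 0.0967 0.3391
2 0.7860 0.0401 -0.7337

phase 1: p=0.0334, T=0.474, ωT=1.564911, cosh=2.495678, sinh=2.286571; start (x,ẋ)=(-0.043400, 0.368200) → end (x,ẋ)=(0.096742, 0.339137)
phase 2: p=0.4113, T=0.312, ωT=1.030068, cosh=1.579119, sinh=1.222137; start (x,ẋ)=(0.096742, 0.339137) → end (x,ẋ)=(0.040116, -0.733668)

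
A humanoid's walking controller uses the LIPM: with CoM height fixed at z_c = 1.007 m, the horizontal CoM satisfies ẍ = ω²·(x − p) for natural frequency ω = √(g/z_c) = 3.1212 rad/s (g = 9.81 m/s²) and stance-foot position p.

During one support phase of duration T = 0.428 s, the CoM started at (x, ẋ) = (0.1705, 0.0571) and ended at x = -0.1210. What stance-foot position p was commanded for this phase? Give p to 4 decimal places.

ωT = 3.1212·0.428 = 1.335874; cosh(ωT) = 2.033123, sinh(ωT) = 1.770194
x(T) = p + (x₀−p)·cosh(ωT) + (ẋ₀/ω)·sinh(ωT) ⇒ p·(1 − cosh) = x(T) − x₀·cosh − (ẋ₀/ω)·sinh
numerator   = -0.1210 − (0.1705)·2.033123 − (0.0571/3.1212)·1.770194 = -0.500032
denominator = 1 − 2.033123 = -1.033123
p = -0.500032 / -1.033123 = 0.4840

p = 0.4840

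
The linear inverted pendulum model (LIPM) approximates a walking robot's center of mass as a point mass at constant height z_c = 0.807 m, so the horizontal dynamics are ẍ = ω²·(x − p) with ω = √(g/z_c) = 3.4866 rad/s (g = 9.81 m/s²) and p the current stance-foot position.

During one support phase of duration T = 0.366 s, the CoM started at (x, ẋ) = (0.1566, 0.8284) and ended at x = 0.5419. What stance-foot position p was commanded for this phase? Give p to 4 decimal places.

p = 0.1643

ωT = 3.4866·0.366 = 1.276096; cosh(ωT) = 1.930875, sinh(ωT) = 1.651750
x(T) = p + (x₀−p)·cosh(ωT) + (ẋ₀/ω)·sinh(ωT) ⇒ p·(1 − cosh) = x(T) − x₀·cosh − (ẋ₀/ω)·sinh
numerator   = 0.5419 − (0.1566)·1.930875 − (0.8284/3.4866)·1.651750 = -0.152923
denominator = 1 − 1.930875 = -0.930875
p = -0.152923 / -0.930875 = 0.1643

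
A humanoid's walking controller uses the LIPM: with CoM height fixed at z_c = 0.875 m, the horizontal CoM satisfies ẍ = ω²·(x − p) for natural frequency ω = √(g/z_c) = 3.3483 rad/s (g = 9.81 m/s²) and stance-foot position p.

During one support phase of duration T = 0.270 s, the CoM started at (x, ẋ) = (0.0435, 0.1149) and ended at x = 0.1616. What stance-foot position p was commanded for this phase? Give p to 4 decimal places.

ωT = 3.3483·0.270 = 0.904041; cosh(ωT) = 1.437246, sinh(ωT) = 1.032316
x(T) = p + (x₀−p)·cosh(ωT) + (ẋ₀/ω)·sinh(ωT) ⇒ p·(1 − cosh) = x(T) − x₀·cosh − (ẋ₀/ω)·sinh
numerator   = 0.1616 − (0.0435)·1.437246 − (0.1149/3.3483)·1.032316 = 0.063655
denominator = 1 − 1.437246 = -0.437246
p = 0.063655 / -0.437246 = -0.1456

p = -0.1456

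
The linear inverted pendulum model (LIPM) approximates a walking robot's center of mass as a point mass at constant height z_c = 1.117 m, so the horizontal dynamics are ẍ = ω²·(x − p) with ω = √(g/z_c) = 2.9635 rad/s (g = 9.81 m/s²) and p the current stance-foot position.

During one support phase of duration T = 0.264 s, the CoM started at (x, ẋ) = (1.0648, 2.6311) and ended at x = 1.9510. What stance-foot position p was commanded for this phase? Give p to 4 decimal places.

p = 0.6967

ωT = 2.9635·0.264 = 0.782364; cosh(ωT) = 1.321979, sinh(ωT) = 0.864656
x(T) = p + (x₀−p)·cosh(ωT) + (ẋ₀/ω)·sinh(ωT) ⇒ p·(1 − cosh) = x(T) − x₀·cosh − (ẋ₀/ω)·sinh
numerator   = 1.9510 − (1.0648)·1.321979 − (2.6311/2.9635)·0.864656 = -0.224316
denominator = 1 − 1.321979 = -0.321979
p = -0.224316 / -0.321979 = 0.6967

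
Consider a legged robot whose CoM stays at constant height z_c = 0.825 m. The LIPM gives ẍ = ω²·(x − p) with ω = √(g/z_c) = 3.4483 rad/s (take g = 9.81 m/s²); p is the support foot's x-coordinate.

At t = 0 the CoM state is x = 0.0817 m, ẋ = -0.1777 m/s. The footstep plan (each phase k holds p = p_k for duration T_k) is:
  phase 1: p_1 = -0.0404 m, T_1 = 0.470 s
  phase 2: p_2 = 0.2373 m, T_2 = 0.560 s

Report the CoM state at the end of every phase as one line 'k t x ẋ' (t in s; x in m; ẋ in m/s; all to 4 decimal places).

1 0.4700 0.1552 0.5560
2 1.0300 0.4925 1.0018

phase 1: p=-0.0404, T=0.470, ωT=1.620701, cosh=2.627197, sinh=2.429437; start (x,ẋ)=(0.081700, -0.177700) → end (x,ẋ)=(0.155185, 0.556031)
phase 2: p=0.2373, T=0.560, ωT=1.931048, cosh=3.520865, sinh=3.375869; start (x,ẋ)=(0.155185, 0.556031) → end (x,ẋ)=(0.492537, 1.001814)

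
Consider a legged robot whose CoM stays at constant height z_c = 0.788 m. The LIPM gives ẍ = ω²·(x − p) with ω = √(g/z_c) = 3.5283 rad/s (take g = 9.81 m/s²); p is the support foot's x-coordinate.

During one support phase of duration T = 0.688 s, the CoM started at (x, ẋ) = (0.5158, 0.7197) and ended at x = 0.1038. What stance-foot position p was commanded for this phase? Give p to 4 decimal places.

p = 0.8468

ωT = 3.5283·0.688 = 2.427470; cosh(ωT) = 5.709222, sinh(ωT) = 5.620963
x(T) = p + (x₀−p)·cosh(ωT) + (ẋ₀/ω)·sinh(ωT) ⇒ p·(1 − cosh) = x(T) − x₀·cosh − (ẋ₀/ω)·sinh
numerator   = 0.1038 − (0.5158)·5.709222 − (0.7197/3.5283)·5.620963 = -3.987577
denominator = 1 − 5.709222 = -4.709222
p = -3.987577 / -4.709222 = 0.8468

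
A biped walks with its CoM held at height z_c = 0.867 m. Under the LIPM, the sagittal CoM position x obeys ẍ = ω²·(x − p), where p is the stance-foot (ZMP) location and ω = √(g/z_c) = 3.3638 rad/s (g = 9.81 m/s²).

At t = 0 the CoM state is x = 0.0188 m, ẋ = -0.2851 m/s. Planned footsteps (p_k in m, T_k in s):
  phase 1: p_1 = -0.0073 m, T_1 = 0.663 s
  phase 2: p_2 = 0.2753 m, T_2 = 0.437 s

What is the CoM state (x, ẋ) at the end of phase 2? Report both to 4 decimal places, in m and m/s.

x = -1.5568, ẋ = -5.9534

phase 1: p=-0.0073, T=0.663, ωT=2.230199, cosh=4.704614, sinh=4.597107; start (x,ẋ)=(0.018800, -0.285100) → end (x,ẋ)=(-0.274139, -0.937682)
phase 2: p=0.2753, T=0.437, ωT=1.469981, cosh=2.289540, sinh=2.059610; start (x,ẋ)=(-0.274139, -0.937682) → end (x,ẋ)=(-1.556793, -5.953437)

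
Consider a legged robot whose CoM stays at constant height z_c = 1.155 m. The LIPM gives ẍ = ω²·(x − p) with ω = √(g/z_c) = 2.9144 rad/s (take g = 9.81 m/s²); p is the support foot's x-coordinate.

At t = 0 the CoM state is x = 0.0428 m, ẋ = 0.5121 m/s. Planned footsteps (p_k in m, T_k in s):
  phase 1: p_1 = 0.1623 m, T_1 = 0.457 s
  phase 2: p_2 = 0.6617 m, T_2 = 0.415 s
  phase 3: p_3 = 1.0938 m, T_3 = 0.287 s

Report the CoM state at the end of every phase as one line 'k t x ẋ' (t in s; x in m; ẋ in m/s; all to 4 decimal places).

phase 1: p=0.1623, T=0.457, ωT=1.331881, cosh=2.026071, sinh=1.762091; start (x,ẋ)=(0.042800, 0.512100) → end (x,ẋ)=(0.229808, 0.423866)
phase 2: p=0.6617, T=0.415, ωT=1.209476, cosh=1.825041, sinh=1.526687; start (x,ẋ)=(0.229808, 0.423866) → end (x,ẋ)=(0.095519, -1.148077)
phase 3: p=1.0938, T=0.287, ωT=0.836433, cosh=1.370686, sinh=0.937433; start (x,ẋ)=(0.095519, -1.148077) → end (x,ẋ)=(-0.643816, -4.301012)

1 0.4570 0.2298 0.4239
2 0.8720 0.0955 -1.1481
3 1.1590 -0.6438 -4.3010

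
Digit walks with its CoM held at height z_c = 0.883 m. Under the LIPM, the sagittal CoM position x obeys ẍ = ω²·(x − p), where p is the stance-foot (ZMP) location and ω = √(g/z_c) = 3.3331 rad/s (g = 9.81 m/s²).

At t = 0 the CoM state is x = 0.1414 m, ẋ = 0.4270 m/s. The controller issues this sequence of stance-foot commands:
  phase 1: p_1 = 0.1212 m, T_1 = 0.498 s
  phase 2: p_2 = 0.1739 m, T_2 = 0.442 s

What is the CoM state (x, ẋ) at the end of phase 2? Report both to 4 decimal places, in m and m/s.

x = 1.7520, ẋ = 5.3160

phase 1: p=0.1212, T=0.498, ωT=1.659884, cosh=2.724430, sinh=2.534269; start (x,ẋ)=(0.141400, 0.427000) → end (x,ẋ)=(0.500896, 1.333961)
phase 2: p=0.1739, T=0.442, ωT=1.473230, cosh=2.296245, sinh=2.067061; start (x,ẋ)=(0.500896, 1.333961) → end (x,ẋ)=(1.752035, 5.316013)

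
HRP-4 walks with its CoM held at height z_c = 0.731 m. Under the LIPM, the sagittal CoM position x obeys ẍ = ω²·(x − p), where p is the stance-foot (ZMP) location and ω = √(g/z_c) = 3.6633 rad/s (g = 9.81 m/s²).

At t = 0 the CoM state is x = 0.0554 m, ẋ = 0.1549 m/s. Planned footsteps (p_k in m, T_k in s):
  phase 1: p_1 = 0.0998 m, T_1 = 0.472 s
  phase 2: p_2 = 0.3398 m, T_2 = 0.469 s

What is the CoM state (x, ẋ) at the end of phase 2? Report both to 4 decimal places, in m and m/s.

phase 1: p=0.0998, T=0.472, ωT=1.729078, cosh=2.906451, sinh=2.729003; start (x,ẋ)=(0.055400, 0.154900) → end (x,ẋ)=(0.086148, 0.006336)
phase 2: p=0.3398, T=0.469, ωT=1.718088, cosh=2.876634, sinh=2.697225; start (x,ẋ)=(0.086148, 0.006336) → end (x,ẋ)=(-0.385201, -2.488051)

x = -0.3852, ẋ = -2.4881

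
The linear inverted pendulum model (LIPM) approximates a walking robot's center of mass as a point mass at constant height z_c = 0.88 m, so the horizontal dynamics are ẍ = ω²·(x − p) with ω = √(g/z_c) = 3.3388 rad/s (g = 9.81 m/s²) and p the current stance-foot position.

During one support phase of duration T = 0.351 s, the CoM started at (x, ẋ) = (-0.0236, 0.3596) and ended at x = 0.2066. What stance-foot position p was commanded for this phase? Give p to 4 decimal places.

p = -0.1186

ωT = 3.3388·0.351 = 1.171919; cosh(ωT) = 1.768976, sinh(ωT) = 1.459204
x(T) = p + (x₀−p)·cosh(ωT) + (ẋ₀/ω)·sinh(ωT) ⇒ p·(1 − cosh) = x(T) − x₀·cosh − (ẋ₀/ω)·sinh
numerator   = 0.2066 − (-0.0236)·1.768976 − (0.3596/3.3388)·1.459204 = 0.091187
denominator = 1 − 1.768976 = -0.768976
p = 0.091187 / -0.768976 = -0.1186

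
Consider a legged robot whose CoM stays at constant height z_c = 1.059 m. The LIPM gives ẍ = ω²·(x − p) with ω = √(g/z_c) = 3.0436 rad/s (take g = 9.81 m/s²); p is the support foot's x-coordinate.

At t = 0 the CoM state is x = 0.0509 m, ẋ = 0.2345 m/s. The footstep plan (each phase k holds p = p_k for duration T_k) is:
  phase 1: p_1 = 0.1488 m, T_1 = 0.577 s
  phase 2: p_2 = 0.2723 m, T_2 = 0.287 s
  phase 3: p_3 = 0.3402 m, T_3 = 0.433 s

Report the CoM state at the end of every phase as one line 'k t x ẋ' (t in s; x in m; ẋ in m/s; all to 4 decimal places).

phase 1: p=0.1488, T=0.577, ωT=1.756157, cosh=2.981426, sinh=2.808718; start (x,ẋ)=(0.050900, 0.234500) → end (x,ẋ)=(0.073322, -0.137765)
phase 2: p=0.2723, T=0.287, ωT=0.873513, cosh=1.406397, sinh=0.988915; start (x,ẋ)=(0.073322, -0.137765) → end (x,ẋ)=(-0.052305, -0.792650)
phase 3: p=0.3402, T=0.433, ωT=1.317879, cosh=2.001596, sinh=1.733893; start (x,ẋ)=(-0.052305, -0.792650) → end (x,ẋ)=(-0.896997, -3.657921)

1 0.5770 0.0733 -0.1378
2 0.8640 -0.0523 -0.7926
3 1.2970 -0.8970 -3.6579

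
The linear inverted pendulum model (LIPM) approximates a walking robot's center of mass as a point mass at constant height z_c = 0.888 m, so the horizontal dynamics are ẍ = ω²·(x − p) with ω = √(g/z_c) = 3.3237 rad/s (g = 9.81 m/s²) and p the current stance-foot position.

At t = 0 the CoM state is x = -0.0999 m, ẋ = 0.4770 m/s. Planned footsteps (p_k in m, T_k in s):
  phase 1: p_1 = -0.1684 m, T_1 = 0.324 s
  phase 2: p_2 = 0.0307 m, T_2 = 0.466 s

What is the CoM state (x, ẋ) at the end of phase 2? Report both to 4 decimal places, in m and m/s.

phase 1: p=-0.1684, T=0.324, ωT=1.076879, cosh=1.638080, sinh=1.297423; start (x,ẋ)=(-0.099900, 0.477000) → end (x,ẋ)=(0.130008, 1.076753)
phase 2: p=0.0307, T=0.466, ωT=1.548844, cosh=2.459261, sinh=2.246767; start (x,ẋ)=(0.130008, 1.076753) → end (x,ẋ)=(1.002791, 3.389605)

x = 1.0028, ẋ = 3.3896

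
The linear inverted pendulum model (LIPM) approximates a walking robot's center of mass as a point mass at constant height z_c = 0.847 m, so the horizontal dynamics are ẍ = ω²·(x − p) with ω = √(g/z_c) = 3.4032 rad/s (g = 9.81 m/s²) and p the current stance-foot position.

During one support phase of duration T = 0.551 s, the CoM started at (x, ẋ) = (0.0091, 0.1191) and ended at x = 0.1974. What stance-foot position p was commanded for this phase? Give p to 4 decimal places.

ωT = 3.4032·0.551 = 1.875163; cosh(ωT) = 3.337607, sinh(ωT) = 3.184277
x(T) = p + (x₀−p)·cosh(ωT) + (ẋ₀/ω)·sinh(ωT) ⇒ p·(1 − cosh) = x(T) − x₀·cosh − (ẋ₀/ω)·sinh
numerator   = 0.1974 − (0.0091)·3.337607 − (0.1191/3.4032)·3.184277 = 0.055589
denominator = 1 − 3.337607 = -2.337607
p = 0.055589 / -2.337607 = -0.0238

p = -0.0238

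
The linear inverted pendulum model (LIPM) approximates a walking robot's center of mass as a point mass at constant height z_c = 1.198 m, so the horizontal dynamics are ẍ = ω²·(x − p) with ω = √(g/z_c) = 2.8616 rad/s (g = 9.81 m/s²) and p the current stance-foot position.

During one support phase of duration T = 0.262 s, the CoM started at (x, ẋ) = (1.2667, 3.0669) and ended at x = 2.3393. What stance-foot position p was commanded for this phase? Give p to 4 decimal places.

p = 0.6159

ωT = 2.8616·0.262 = 0.749739; cosh(ωT) = 1.294469, sinh(ωT) = 0.821979
x(T) = p + (x₀−p)·cosh(ωT) + (ẋ₀/ω)·sinh(ωT) ⇒ p·(1 − cosh) = x(T) − x₀·cosh − (ẋ₀/ω)·sinh
numerator   = 2.3393 − (1.2667)·1.294469 − (3.0669/2.8616)·0.821979 = -0.181354
denominator = 1 − 1.294469 = -0.294469
p = -0.181354 / -0.294469 = 0.6159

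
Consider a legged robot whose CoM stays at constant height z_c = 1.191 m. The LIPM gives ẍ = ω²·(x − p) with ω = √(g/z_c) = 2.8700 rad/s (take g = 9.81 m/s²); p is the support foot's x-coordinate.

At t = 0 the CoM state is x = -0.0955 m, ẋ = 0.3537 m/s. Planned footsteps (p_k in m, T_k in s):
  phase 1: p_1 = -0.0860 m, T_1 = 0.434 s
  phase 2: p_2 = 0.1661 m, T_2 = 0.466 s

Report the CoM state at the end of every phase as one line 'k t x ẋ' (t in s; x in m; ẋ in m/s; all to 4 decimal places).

phase 1: p=-0.0860, T=0.434, ωT=1.245580, cosh=1.881362, sinh=1.593588; start (x,ẋ)=(-0.095500, 0.353700) → end (x,ẋ)=(0.092521, 0.621989)
phase 2: p=0.1661, T=0.466, ωT=1.337420, cosh=2.035863, sinh=1.773340; start (x,ẋ)=(0.092521, 0.621989) → end (x,ẋ)=(0.400624, 0.891806)

1 0.4340 0.0925 0.6220
2 0.9000 0.4006 0.8918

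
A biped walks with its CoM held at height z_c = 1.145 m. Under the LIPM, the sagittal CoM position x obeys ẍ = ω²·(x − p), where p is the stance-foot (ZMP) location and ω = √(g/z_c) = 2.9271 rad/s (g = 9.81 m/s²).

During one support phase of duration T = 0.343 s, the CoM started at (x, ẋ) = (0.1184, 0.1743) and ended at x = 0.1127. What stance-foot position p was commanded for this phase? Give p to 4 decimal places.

ωT = 2.9271·0.343 = 1.003995; cosh(ωT) = 1.547788, sinh(ωT) = 1.181376
x(T) = p + (x₀−p)·cosh(ωT) + (ẋ₀/ω)·sinh(ωT) ⇒ p·(1 − cosh) = x(T) − x₀·cosh − (ẋ₀/ω)·sinh
numerator   = 0.1127 − (0.1184)·1.547788 − (0.1743/2.9271)·1.181376 = -0.140905
denominator = 1 − 1.547788 = -0.547788
p = -0.140905 / -0.547788 = 0.2572

p = 0.2572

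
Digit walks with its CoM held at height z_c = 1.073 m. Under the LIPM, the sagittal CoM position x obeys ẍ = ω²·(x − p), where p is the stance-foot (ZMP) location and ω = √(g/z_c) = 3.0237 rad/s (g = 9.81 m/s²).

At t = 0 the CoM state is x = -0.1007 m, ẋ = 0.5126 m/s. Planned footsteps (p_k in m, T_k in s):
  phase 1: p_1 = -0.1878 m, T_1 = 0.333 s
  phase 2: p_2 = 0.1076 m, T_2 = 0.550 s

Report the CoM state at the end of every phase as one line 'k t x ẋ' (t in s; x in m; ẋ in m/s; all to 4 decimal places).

1 0.3330 0.1483 1.1075
2 0.8830 1.1503 3.3394

phase 1: p=-0.1878, T=0.333, ωT=1.006892, cosh=1.551217, sinh=1.185864; start (x,ẋ)=(-0.100700, 0.512600) → end (x,ẋ)=(0.148347, 1.107468)
phase 2: p=0.1076, T=0.550, ωT=1.663035, cosh=2.732430, sinh=2.542867; start (x,ẋ)=(0.148347, 1.107468) → end (x,ẋ)=(1.150297, 3.339381)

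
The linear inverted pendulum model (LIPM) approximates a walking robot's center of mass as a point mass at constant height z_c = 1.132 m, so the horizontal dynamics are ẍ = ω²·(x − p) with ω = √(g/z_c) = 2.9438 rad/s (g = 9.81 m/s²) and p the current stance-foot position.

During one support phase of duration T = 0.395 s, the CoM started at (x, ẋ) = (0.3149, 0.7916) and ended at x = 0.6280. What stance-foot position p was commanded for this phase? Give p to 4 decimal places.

p = 0.4141

ωT = 2.9438·0.395 = 1.162801; cosh(ωT) = 1.755745, sinh(ωT) = 1.443136
x(T) = p + (x₀−p)·cosh(ωT) + (ẋ₀/ω)·sinh(ωT) ⇒ p·(1 − cosh) = x(T) − x₀·cosh − (ẋ₀/ω)·sinh
numerator   = 0.6280 − (0.3149)·1.755745 − (0.7916/2.9438)·1.443136 = -0.312949
denominator = 1 − 1.755745 = -0.755745
p = -0.312949 / -0.755745 = 0.4141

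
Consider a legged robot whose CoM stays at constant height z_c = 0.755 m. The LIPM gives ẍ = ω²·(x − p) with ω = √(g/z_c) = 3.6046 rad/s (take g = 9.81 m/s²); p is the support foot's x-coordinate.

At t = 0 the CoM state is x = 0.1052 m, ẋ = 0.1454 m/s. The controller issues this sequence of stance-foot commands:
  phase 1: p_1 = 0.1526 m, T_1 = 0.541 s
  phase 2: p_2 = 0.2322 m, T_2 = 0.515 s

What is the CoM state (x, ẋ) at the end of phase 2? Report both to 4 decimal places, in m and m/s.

phase 1: p=0.1526, T=0.541, ωT=1.950089, cosh=3.585786, sinh=3.443524; start (x,ẋ)=(0.105200, 0.145400) → end (x,ẋ)=(0.121536, -0.066981)
phase 2: p=0.2322, T=0.515, ωT=1.856369, cosh=3.278347, sinh=3.122108; start (x,ẋ)=(0.121536, -0.066981) → end (x,ẋ)=(-0.188609, -1.464988)

x = -0.1886, ẋ = -1.4650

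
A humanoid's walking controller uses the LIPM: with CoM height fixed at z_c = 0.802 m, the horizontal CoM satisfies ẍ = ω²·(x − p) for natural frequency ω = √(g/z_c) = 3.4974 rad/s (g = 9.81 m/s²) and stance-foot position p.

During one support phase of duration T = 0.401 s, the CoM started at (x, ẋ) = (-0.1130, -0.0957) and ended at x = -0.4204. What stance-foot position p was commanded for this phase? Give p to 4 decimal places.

p = 0.1078

ωT = 3.4974·0.401 = 1.402457; cosh(ωT) = 2.155585, sinh(ωT) = 1.909593
x(T) = p + (x₀−p)·cosh(ωT) + (ẋ₀/ω)·sinh(ωT) ⇒ p·(1 − cosh) = x(T) − x₀·cosh − (ẋ₀/ω)·sinh
numerator   = -0.4204 − (-0.1130)·2.155585 − (-0.0957/3.4974)·1.909593 = -0.124566
denominator = 1 − 2.155585 = -1.155585
p = -0.124566 / -1.155585 = 0.1078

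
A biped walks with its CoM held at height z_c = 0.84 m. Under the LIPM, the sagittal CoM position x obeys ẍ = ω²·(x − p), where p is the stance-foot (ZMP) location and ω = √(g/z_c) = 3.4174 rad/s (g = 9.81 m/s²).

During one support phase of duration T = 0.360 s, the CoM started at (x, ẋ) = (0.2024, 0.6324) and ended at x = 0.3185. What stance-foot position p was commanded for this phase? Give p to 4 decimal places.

ωT = 3.4174·0.360 = 1.230264; cosh(ωT) = 1.857174, sinh(ωT) = 1.564959
x(T) = p + (x₀−p)·cosh(ωT) + (ẋ₀/ω)·sinh(ωT) ⇒ p·(1 − cosh) = x(T) − x₀·cosh − (ẋ₀/ω)·sinh
numerator   = 0.3185 − (0.2024)·1.857174 − (0.6324/3.4174)·1.564959 = -0.346992
denominator = 1 − 1.857174 = -0.857174
p = -0.346992 / -0.857174 = 0.4048

p = 0.4048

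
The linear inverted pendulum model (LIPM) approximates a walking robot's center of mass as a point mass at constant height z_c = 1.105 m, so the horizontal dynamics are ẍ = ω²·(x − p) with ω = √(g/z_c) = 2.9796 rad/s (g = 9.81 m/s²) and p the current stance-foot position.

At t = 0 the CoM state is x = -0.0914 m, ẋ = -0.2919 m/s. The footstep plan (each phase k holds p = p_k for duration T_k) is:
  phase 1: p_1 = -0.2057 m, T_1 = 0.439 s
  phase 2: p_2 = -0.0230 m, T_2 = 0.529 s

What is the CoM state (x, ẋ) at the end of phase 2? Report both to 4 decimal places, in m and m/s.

phase 1: p=-0.2057, T=0.439, ωT=1.308044, cosh=1.984641, sinh=1.714292; start (x,ẋ)=(-0.091400, -0.291900) → end (x,ẋ)=(-0.146798, 0.004517)
phase 2: p=-0.0230, T=0.529, ωT=1.576208, cosh=2.521670, sinh=2.314913; start (x,ẋ)=(-0.146798, 0.004517) → end (x,ẋ)=(-0.331669, -0.842510)

x = -0.3317, ẋ = -0.8425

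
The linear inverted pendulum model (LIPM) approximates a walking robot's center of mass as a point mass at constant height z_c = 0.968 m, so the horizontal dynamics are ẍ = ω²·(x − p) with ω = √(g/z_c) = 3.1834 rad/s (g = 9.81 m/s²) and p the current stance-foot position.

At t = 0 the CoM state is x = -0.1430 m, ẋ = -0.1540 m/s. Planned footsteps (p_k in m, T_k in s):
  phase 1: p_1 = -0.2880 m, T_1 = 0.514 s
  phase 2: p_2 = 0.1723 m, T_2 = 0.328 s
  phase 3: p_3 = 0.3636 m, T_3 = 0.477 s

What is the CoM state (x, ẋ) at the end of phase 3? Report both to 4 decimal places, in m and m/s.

x = 0.1229, ẋ = -0.5292

phase 1: p=-0.2880, T=0.514, ωT=1.636268, cosh=2.665335, sinh=2.470629; start (x,ẋ)=(-0.143000, -0.154000) → end (x,ẋ)=(-0.021045, 0.729964)
phase 2: p=0.1723, T=0.328, ωT=1.044155, cosh=1.596493, sinh=1.244504; start (x,ẋ)=(-0.021045, 0.729964) → end (x,ẋ)=(0.148994, 0.399395)
phase 3: p=0.3636, T=0.477, ωT=1.518482, cosh=2.392167, sinh=2.173122; start (x,ẋ)=(0.148994, 0.399395) → end (x,ẋ)=(0.122870, -0.529208)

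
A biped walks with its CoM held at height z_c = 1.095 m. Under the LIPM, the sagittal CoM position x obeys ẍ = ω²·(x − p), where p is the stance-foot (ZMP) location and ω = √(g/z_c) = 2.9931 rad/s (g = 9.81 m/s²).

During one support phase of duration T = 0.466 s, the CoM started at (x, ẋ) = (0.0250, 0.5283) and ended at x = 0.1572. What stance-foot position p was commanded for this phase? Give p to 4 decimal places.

p = 0.2020

ωT = 2.9931·0.466 = 1.394785; cosh(ωT) = 2.140996, sinh(ωT) = 1.893110
x(T) = p + (x₀−p)·cosh(ωT) + (ẋ₀/ω)·sinh(ωT) ⇒ p·(1 − cosh) = x(T) − x₀·cosh − (ẋ₀/ω)·sinh
numerator   = 0.1572 − (0.0250)·2.140996 − (0.5283/2.9931)·1.893110 = -0.230470
denominator = 1 − 2.140996 = -1.140996
p = -0.230470 / -1.140996 = 0.2020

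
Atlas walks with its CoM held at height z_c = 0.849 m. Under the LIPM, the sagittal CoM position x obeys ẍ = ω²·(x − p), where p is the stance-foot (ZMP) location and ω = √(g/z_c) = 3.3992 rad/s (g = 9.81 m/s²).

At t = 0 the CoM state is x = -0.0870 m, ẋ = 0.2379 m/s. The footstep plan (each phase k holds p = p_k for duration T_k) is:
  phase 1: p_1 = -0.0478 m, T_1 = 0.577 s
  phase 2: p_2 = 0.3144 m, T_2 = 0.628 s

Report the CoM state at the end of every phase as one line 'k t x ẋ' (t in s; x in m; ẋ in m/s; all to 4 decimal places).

phase 1: p=-0.0478, T=0.577, ωT=1.961338, cosh=3.624753, sinh=3.484083; start (x,ẋ)=(-0.087000, 0.237900) → end (x,ẋ)=(0.053950, 0.398079)
phase 2: p=0.3144, T=0.628, ωT=2.134698, cosh=4.286385, sinh=4.168105; start (x,ẋ)=(0.053950, 0.398079) → end (x,ẋ)=(-0.313862, -1.983786)

1 0.5770 0.0540 0.3981
2 1.2050 -0.3139 -1.9838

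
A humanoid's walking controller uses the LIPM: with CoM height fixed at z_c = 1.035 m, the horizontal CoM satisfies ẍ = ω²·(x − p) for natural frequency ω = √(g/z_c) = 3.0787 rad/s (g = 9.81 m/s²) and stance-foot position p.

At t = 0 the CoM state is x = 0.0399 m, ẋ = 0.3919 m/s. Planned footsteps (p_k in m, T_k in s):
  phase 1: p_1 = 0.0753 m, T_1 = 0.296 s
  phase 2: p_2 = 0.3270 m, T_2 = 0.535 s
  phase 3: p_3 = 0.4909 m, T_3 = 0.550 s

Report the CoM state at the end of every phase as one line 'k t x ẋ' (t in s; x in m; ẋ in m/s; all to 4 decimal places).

1 0.2960 0.1569 0.4526
2 0.8310 0.2365 -0.0907
3 1.3810 -0.3016 -2.3124

phase 1: p=0.0753, T=0.296, ωT=0.911295, cosh=1.444773, sinh=1.042770; start (x,ẋ)=(0.039900, 0.391900) → end (x,ẋ)=(0.156893, 0.452559)
phase 2: p=0.3270, T=0.535, ωT=1.647105, cosh=2.692266, sinh=2.499659; start (x,ẋ)=(0.156893, 0.452559) → end (x,ẋ)=(0.236470, -0.090680)
phase 3: p=0.4909, T=0.550, ωT=1.693285, cosh=2.810614, sinh=2.626699; start (x,ẋ)=(0.236470, -0.090680) → end (x,ẋ)=(-0.301572, -2.312399)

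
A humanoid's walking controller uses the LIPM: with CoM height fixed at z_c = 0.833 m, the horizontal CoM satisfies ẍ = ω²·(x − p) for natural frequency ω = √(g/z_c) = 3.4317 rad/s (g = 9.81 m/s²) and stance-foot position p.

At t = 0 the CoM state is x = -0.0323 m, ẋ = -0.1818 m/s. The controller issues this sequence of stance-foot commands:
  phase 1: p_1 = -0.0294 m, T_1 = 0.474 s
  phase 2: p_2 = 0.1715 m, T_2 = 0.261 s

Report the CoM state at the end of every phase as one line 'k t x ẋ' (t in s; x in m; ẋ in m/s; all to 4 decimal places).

1 0.4740 -0.1666 -0.5046
2 0.7350 -0.4615 -1.9047

phase 1: p=-0.0294, T=0.474, ωT=1.626626, cosh=2.641637, sinh=2.445045; start (x,ẋ)=(-0.032300, -0.181800) → end (x,ẋ)=(-0.166591, -0.504583)
phase 2: p=0.1715, T=0.261, ωT=0.895674, cosh=1.428659, sinh=1.020326; start (x,ẋ)=(-0.166591, -0.504583) → end (x,ẋ)=(-0.461541, -1.904687)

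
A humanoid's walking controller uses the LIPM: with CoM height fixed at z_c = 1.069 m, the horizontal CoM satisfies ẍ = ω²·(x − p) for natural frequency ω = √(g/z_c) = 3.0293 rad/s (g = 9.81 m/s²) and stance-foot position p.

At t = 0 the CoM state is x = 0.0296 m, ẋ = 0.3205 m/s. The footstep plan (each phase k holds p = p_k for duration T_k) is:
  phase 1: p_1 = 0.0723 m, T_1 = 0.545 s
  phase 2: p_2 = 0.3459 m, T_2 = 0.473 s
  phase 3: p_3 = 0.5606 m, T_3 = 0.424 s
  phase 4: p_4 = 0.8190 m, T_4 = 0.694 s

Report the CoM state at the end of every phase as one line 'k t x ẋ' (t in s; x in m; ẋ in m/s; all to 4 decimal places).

phase 1: p=0.0723, T=0.545, ωT=1.650969, cosh=2.701945, sinh=2.510081; start (x,ẋ)=(0.029600, 0.320500) → end (x,ẋ)=(0.222494, 0.541292)
phase 2: p=0.3459, T=0.473, ωT=1.432859, cosh=2.214644, sinh=1.976019; start (x,ẋ)=(0.222494, 0.541292) → end (x,ẋ)=(0.425684, 0.460063)
phase 3: p=0.5606, T=0.424, ωT=1.284423, cosh=1.944697, sinh=1.667887; start (x,ẋ)=(0.425684, 0.460063) → end (x,ẋ)=(0.551533, 0.213017)
phase 4: p=0.8190, T=0.694, ωT=2.102334, cosh=4.153712, sinh=4.031541; start (x,ẋ)=(0.551533, 0.213017) → end (x,ẋ)=(-0.008487, -2.381693)

1 0.5450 0.2225 0.5413
2 1.0180 0.4257 0.4601
3 1.4420 0.5515 0.2130
4 2.1360 -0.0085 -2.3817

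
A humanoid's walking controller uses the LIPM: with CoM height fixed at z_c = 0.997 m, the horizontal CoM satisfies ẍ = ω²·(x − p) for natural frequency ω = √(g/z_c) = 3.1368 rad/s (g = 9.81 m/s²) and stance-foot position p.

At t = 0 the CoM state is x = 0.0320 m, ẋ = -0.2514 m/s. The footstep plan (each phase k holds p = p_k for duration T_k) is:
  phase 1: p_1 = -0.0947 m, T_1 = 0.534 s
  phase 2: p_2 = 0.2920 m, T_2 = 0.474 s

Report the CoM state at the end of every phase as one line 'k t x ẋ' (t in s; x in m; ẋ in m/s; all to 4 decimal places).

phase 1: p=-0.0947, T=0.534, ωT=1.675051, cosh=2.763184, sinh=2.575885; start (x,ẋ)=(0.032000, -0.251400) → end (x,ẋ)=(0.048950, 0.329076)
phase 2: p=0.2920, T=0.474, ωT=1.486843, cosh=2.324598, sinh=2.098513; start (x,ẋ)=(0.048950, 0.329076) → end (x,ẋ)=(-0.052842, -0.834934)

1 0.5340 0.0490 0.3291
2 1.0080 -0.0528 -0.8349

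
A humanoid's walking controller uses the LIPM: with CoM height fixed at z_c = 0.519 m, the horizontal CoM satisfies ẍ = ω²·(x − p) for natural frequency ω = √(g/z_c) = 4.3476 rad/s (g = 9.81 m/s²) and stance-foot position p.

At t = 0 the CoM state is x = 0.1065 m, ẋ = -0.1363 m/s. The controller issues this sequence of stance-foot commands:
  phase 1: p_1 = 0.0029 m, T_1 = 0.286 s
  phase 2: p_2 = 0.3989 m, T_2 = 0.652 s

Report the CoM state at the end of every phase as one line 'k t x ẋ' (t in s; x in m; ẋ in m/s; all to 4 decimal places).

phase 1: p=0.0029, T=0.286, ωT=1.243414, cosh=1.877914, sinh=1.589516; start (x,ẋ)=(0.106500, -0.136300) → end (x,ẋ)=(0.147620, 0.459976)
phase 2: p=0.3989, T=0.652, ωT=2.834635, cosh=8.541464, sinh=8.482724; start (x,ẋ)=(0.147620, 0.459976) → end (x,ẋ)=(-0.849930, -5.338224)

1 0.2860 0.1476 0.4600
2 0.9380 -0.8499 -5.3382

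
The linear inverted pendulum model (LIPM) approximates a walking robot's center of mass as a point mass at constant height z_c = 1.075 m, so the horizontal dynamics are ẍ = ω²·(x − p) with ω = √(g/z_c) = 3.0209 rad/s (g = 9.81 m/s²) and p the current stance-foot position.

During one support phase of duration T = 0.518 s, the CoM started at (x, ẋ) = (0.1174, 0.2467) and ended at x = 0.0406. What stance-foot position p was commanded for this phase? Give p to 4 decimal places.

p = 0.2936

ωT = 3.0209·0.518 = 1.564826; cosh(ωT) = 2.495484, sinh(ωT) = 2.286360
x(T) = p + (x₀−p)·cosh(ωT) + (ẋ₀/ω)·sinh(ωT) ⇒ p·(1 − cosh) = x(T) − x₀·cosh − (ẋ₀/ω)·sinh
numerator   = 0.0406 − (0.1174)·2.495484 − (0.2467/3.0209)·2.286360 = -0.439084
denominator = 1 − 2.495484 = -1.495484
p = -0.439084 / -1.495484 = 0.2936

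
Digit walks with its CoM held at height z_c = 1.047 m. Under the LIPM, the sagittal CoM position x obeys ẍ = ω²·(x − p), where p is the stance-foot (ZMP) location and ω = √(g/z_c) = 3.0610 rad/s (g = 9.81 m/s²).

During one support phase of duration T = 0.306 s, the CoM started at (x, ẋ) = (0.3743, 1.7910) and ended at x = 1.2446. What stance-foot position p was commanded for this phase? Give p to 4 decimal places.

ωT = 3.0610·0.306 = 0.936666; cosh(ωT) = 1.471697, sinh(ωT) = 1.079764
x(T) = p + (x₀−p)·cosh(ωT) + (ẋ₀/ω)·sinh(ωT) ⇒ p·(1 − cosh) = x(T) − x₀·cosh − (ẋ₀/ω)·sinh
numerator   = 1.2446 − (0.3743)·1.471697 − (1.7910/3.0610)·1.079764 = 0.061971
denominator = 1 − 1.471697 = -0.471697
p = 0.061971 / -0.471697 = -0.1314

p = -0.1314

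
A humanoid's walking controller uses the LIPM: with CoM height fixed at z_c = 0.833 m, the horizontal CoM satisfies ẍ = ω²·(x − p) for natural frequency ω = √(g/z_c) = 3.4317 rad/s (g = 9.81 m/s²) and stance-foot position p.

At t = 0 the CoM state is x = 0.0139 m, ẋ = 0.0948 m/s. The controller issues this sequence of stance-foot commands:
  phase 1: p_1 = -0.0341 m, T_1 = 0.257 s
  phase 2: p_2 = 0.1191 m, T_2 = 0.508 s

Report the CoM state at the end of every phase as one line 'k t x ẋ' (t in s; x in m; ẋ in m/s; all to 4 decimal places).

phase 1: p=-0.0341, T=0.257, ωT=0.881947, cosh=1.414787, sinh=1.000811; start (x,ẋ)=(0.013900, 0.094800) → end (x,ẋ)=(0.061457, 0.298977)
phase 2: p=0.1191, T=0.508, ωT=1.743304, cosh=2.945569, sinh=2.770627; start (x,ẋ)=(0.061457, 0.298977) → end (x,ẋ)=(0.190691, 0.332590)

1 0.2570 0.0615 0.2990
2 0.7650 0.1907 0.3326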